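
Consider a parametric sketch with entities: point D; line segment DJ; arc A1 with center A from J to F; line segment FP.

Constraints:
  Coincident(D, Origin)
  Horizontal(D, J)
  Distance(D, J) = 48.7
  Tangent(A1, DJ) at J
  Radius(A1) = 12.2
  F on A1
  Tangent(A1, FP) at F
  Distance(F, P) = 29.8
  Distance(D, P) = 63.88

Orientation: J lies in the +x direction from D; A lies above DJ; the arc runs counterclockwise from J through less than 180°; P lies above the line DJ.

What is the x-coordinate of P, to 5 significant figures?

46.033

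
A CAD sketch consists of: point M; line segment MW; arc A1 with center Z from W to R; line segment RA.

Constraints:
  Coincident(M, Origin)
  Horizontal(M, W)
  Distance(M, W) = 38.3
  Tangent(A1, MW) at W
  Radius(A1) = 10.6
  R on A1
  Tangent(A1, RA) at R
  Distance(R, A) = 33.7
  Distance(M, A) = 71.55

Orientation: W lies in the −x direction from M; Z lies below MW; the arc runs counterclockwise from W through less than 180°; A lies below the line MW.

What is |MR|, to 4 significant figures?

48.60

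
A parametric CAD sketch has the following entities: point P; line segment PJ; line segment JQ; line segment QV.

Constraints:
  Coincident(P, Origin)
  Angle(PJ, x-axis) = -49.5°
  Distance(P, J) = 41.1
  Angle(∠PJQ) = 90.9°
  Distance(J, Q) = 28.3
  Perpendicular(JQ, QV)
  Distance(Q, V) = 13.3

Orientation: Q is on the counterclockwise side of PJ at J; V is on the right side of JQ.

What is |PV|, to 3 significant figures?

61.6

∠PJQ = 90.9°, so JQ runs at -49.5° + (180° − 90.9°) = 39.6° from the x-axis; with |JQ| = 28.3, Q = J + 28.3·(cos 39.6°, sin 39.6°) = (48.5, -13.2). JQ is perpendicular to QV; with |QV| = 13.3 on the right of JQ, V = Q + 13.3·(0.637, -0.771) = (57.0, -23.5). Then |PV| = |V − P| = 61.6.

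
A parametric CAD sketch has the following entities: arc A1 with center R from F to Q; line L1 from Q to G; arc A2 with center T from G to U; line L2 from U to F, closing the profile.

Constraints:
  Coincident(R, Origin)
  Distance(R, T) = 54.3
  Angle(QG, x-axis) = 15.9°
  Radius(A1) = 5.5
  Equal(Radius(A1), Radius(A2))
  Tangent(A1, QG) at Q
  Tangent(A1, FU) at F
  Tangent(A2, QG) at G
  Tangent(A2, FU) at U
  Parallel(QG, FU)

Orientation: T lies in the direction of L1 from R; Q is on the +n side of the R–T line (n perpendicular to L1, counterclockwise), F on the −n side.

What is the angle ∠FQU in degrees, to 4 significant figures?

78.55°

The slot axis is L1's direction at 15.9°, so u = (cos 15.9°, sin 15.9°) = (0.9617, 0.2740) and n = (−sin 15.9°, cos 15.9°) = (-0.2740, 0.9617). R is at the origin and T lies 54.3 along u from R, so T = 54.3·u = (52.22, 14.88). Tangency of A1 to both parallel lines with radius 5.5 puts Q and F at R ± 5.5·n: Q = (-1.507, 5.290), F = (1.507, -5.290). Equal radii place G and U the same way about T: G = T + 5.5·n = (50.72, 20.17), U = T − 5.5·n = (53.73, 9.586). Then cos ∠FQU = QF·QU / (|QF||QU|), giving 78.55°.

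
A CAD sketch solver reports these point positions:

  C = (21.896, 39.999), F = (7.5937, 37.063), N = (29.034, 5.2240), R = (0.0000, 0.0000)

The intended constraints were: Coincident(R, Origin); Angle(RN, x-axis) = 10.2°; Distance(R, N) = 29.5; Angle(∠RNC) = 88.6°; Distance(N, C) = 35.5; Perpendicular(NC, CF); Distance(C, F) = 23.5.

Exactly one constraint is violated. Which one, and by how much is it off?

Distance(C, F) = 23.5 — off by 8.90.

R = (0.00, 0.00) ✓; RN at 10.20° ✓; |RN| = 29.50 ✓; ∠RNC = 88.60° ✓; |NC| = 35.50 ✓; ∠(NC, CF) = 90.00° ✓; |CF| = 14.60 ✗.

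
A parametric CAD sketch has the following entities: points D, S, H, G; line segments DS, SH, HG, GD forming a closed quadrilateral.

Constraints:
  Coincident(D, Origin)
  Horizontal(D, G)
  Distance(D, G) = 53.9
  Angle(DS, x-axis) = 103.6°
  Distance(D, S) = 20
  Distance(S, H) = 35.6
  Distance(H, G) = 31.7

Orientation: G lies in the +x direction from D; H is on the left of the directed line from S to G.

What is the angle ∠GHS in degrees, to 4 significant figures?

133.0°

D is at the origin; D and G share the same y with |DG| = 53.9 and G in +x, so G = (53.9, 0). DS runs at 103.6° with |DS| = 20.0, so S = (-4.703, 19.44). H is determined by |SH| = 35.6 and |HG| = 31.7 together: it lies at the intersection of circle(S, 35.6) and circle(G, 31.7). With |SG| = 61.74, the foot of the radical line on SG is 33.00 from S and the perpendicular offset is √(35.6² − 33.00²) = 13.36. Taking the left-of-SG solution: H = (30.82, 21.73).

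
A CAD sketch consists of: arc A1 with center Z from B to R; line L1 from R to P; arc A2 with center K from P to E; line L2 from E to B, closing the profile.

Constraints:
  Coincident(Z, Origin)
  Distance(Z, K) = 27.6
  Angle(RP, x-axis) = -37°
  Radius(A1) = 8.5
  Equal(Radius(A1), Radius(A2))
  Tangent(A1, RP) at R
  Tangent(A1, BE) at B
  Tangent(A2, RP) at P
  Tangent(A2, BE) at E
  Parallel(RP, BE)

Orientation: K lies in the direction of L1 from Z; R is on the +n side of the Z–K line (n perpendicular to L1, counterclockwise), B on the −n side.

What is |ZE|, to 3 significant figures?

28.9

Tangency of A1 to both parallel lines with radius 8.5 puts R and B at Z ± 8.5·n: R = (5.12, 6.79), B = (-5.12, -6.79). Equal radii place P and E the same way about K: P = K + 8.5·n = (27.2, -9.82), E = K − 8.5·n = (16.9, -23.4). Then |ZE| = |E − Z| = 28.9.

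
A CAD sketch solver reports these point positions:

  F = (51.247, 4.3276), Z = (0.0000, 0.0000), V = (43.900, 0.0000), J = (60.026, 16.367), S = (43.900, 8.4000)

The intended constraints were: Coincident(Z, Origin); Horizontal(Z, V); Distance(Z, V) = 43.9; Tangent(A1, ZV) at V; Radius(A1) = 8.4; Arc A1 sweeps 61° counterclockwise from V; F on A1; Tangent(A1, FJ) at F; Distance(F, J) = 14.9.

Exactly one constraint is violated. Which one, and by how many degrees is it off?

Tangent(A1, FJ) at F — off by 7.10°.

Z = (0.00, 0.00) ✓; Z.y = 0.00, V.y = 0.00 ✓; |ZV| = 43.90 ✓; ∠(SV, VZ) = 90.00° ✓; |SV| = 8.400 ✓; bearing(S→F) − bearing(S→V) = 61.00° ✓; |SF| = 8.400 ✓; ∠(SF, FJ) = 97.10° ✗; |FJ| = 14.90 ✓.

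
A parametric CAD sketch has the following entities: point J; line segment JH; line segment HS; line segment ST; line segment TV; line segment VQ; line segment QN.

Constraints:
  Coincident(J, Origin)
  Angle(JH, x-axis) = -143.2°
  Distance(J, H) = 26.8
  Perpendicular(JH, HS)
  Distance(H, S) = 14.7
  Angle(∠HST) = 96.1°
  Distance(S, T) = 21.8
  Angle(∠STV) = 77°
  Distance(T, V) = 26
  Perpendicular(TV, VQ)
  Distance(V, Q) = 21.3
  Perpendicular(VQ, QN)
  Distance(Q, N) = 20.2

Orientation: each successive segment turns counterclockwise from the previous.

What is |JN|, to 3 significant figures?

30.3

J is at the origin; JH runs at -143.2° with length 26.8, so H = (-21.5, -16.1). JH ⟂ HS, so HS runs at -53.2°; with |HS| = 14.7, S = (-12.7, -27.8). ∠HST = 96.1° gives ST at 30.7° from the x-axis; with |ST| = 21.8, T = (6.09, -16.7). ∠STV = 77.0° gives TV at 134° from the x-axis; with |TV| = 26.0, V = (-11.9, 2.10). TV ⟂ VQ, so VQ runs at -136°; with |VQ| = 21.3, Q = (-27.3, -12.6). VQ ⟂ QN, so QN runs at -46.3°; with |QN| = 20.2, N = (-13.3, -27.2). Then |JN| = |N − J| = 30.3.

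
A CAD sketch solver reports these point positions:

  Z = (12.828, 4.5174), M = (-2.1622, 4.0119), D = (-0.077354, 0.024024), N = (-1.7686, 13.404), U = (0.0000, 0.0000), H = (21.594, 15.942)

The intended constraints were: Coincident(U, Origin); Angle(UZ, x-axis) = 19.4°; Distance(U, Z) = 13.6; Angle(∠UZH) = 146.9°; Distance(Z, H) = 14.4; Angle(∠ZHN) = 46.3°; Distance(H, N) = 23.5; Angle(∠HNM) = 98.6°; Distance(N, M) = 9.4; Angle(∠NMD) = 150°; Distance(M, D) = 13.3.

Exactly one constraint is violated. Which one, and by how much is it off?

Distance(M, D) = 13.3 — off by 8.80.

U = (0.00, 0.00) ✓; UZ at 19.40° ✓; |UZ| = 13.60 ✓; ∠UZH = 146.9° ✓; |ZH| = 14.40 ✓; ∠ZHN = 46.30° ✓; |HN| = 23.50 ✓; ∠HNM = 98.60° ✓; |NM| = 9.400 ✓; ∠NMD = 150.0° ✓; |MD| = 4.500 ✗.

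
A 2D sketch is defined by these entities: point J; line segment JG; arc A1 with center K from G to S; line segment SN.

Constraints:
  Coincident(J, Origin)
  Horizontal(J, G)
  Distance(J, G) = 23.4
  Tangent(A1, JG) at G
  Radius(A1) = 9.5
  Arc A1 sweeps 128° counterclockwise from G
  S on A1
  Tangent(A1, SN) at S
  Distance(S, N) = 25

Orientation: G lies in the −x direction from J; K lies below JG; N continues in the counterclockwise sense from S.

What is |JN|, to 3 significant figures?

38.3

On A1, G sits at bearing 90° from K; a 128° counterclockwise sweep puts S at bearing 218°, so S = K + 9.5·(cos 218°, sin 218°) = (-30.9, -15.3). Since A1 is tangent to SN there, KS ⟂ SN, so SN runs along (−sin 218°, cos 218°); with |SN| = 25.0, N = (-15.5, -35.0). Then |JN| = |N − J| = 38.3.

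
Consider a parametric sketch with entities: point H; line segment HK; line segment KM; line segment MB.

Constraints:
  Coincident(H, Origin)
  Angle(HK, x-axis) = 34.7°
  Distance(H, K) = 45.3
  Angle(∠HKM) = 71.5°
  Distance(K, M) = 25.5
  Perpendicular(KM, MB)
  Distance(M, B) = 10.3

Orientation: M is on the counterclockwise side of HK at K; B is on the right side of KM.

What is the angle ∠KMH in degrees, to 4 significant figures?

75.48°

H is at the origin; HK runs at 34.7° with length 45.3, so K = 45.3·(cos 34.7°, sin 34.7°) = (37.24, 25.79). ∠HKM = 71.5°, so KM runs at 34.7° + (180° − 71.5°) = 143.2° from the x-axis; with |KM| = 25.5, M = K + 25.5·(cos 143.2°, sin 143.2°) = (16.82, 41.06). Then cos ∠KMH = MK·MH / (|MK||MH|), giving 75.48°.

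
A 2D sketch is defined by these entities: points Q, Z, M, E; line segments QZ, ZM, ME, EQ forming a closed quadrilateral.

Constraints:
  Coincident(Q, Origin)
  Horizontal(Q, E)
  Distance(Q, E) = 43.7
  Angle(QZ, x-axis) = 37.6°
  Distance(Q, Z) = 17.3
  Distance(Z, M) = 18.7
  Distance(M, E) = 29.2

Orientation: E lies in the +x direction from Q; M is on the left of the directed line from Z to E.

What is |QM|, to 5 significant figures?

35.918

Q is at the origin; QE is horizontal with |QE| = 43.7 and E in +x, so E = (43.7, 0). QZ runs at 37.6° with |QZ| = 17.3, so Z = (13.707, 10.556). M is determined by |ZM| = 18.7 and |ME| = 29.2 together: it lies at the intersection of circle(Z, 18.7) and circle(E, 29.2). With |ZE| = 31.797, the foot of the radical line on ZE is 7.9894 from Z and the perpendicular offset is √(18.7² − 7.9894²) = 16.907. Taking the left-of-ZE solution: M = (26.856, 23.852).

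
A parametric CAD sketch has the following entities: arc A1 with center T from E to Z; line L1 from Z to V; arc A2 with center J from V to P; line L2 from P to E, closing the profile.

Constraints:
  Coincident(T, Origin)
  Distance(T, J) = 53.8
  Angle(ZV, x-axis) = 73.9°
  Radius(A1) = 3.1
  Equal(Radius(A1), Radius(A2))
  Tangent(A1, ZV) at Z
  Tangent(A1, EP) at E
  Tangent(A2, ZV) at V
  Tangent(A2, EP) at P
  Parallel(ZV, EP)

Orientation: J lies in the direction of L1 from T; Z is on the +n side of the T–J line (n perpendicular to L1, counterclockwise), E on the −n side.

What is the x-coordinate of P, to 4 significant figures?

17.90

The slot axis is L1's direction at 73.9°, so u = (cos 73.9°, sin 73.9°) = (0.2773, 0.9608) and n = (−sin 73.9°, cos 73.9°) = (-0.9608, 0.2773). T is at the origin and J lies 53.8 along u from T, so J = 53.8·u = (14.92, 51.69). Tangency of A1 to both parallel lines with radius 3.1 puts Z and E at T ± 3.1·n: Z = (-2.978, 0.8597), E = (2.978, -0.8597). Equal radii place V and P the same way about J: V = J + 3.1·n = (11.94, 52.55), P = J − 3.1·n = (17.90, 50.83). So P.x = 17.90.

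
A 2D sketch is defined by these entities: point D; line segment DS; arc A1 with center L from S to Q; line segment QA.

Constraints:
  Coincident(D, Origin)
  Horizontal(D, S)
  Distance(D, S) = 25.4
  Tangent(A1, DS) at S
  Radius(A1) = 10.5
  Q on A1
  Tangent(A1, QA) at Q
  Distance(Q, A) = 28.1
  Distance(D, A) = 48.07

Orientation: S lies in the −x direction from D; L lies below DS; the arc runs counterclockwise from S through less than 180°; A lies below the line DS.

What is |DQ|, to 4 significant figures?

37.97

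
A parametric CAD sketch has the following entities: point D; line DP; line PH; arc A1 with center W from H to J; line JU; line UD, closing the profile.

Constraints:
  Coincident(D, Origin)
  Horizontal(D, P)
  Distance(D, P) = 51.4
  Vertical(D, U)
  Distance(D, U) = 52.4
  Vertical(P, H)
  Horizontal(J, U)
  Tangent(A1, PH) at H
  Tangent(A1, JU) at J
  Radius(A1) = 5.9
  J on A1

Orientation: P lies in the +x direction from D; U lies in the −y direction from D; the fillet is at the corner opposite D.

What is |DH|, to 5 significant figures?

69.312

The virtual corner opposite D is at (51.400, -52.400). A1 meets PH tangentially, so WH is at right angles to PH and A1 meets JU tangentially, so WJ is at right angles to JU, with radius 5.9, so the center W sits 5.9 in from both sides at W = (45.500, -46.500). That places the tangent points at H = (51.400, -46.500) on PH and J = (45.500, -52.400) on JU. Then |DH| = |H − D| = 69.312.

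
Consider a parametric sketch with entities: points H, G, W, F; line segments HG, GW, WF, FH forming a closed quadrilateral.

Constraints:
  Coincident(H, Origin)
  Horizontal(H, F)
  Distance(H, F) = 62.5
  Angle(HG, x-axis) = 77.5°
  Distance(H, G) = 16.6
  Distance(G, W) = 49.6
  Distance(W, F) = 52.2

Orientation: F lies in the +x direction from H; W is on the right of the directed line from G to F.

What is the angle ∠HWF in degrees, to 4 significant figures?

87.63°

Checks: |GW| = 49.60 ✓; |WF| = 52.20 ✓.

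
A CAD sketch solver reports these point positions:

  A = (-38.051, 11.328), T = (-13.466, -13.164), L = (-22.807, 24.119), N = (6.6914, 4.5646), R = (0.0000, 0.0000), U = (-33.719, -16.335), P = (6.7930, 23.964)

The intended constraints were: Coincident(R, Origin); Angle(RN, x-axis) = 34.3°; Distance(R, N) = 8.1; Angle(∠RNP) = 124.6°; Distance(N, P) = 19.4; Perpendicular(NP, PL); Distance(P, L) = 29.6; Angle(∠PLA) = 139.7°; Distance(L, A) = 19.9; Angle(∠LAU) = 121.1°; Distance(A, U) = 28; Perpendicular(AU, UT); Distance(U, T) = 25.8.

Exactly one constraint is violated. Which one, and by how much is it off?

Distance(U, T) = 25.8 — off by 5.30.

R = (0.00, 0.00) ✓; RN at 34.30° ✓; |RN| = 8.100 ✓; ∠RNP = 124.6° ✓; |NP| = 19.40 ✓; ∠(NP, PL) = 90.00° ✓; |PL| = 29.60 ✓; ∠PLA = 139.7° ✓; |LA| = 19.90 ✓; ∠LAU = 121.1° ✓; |AU| = 28.00 ✓; ∠(AU, UT) = 90.00° ✓; |UT| = 20.50 ✗.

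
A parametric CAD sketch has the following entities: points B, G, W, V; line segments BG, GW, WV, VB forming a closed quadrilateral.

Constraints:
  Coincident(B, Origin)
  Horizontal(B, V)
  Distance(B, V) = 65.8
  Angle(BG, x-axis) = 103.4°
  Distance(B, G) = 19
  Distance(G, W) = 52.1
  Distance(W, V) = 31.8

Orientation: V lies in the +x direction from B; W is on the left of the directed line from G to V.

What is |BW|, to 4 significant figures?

53.77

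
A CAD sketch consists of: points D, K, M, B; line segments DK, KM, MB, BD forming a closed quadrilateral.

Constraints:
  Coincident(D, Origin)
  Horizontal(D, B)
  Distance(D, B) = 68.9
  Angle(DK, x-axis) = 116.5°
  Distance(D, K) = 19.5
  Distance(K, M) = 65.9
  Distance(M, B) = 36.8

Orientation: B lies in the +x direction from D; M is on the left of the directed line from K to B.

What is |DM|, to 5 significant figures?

64.765

D is at the origin; DB is horizontal with |DB| = 68.9 and B in +x, so B = (68.9, 0). DK runs at 116.5° with |DK| = 19.5, so K = (-8.7009, 17.451). M is determined by |KM| = 65.9 and |MB| = 36.8 together: it lies at the intersection of circle(K, 65.9) and circle(B, 36.8). With |KB| = 79.539, the foot of the radical line on KB is 58.556 from K and the perpendicular offset is √(65.9² − 58.556²) = 30.232. Taking the left-of-KB solution: M = (55.062, 34.099).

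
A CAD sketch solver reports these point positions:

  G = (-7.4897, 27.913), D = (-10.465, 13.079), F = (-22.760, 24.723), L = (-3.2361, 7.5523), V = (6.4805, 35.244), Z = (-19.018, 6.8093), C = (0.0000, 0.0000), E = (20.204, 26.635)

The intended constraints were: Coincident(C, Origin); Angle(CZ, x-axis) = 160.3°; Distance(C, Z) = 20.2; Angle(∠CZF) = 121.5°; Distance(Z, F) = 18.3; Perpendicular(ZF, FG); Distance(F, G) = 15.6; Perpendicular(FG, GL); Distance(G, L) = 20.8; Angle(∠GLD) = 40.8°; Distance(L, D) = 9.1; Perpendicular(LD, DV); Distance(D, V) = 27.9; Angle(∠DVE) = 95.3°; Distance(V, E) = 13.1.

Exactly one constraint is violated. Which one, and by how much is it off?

Distance(V, E) = 13.1 — off by 3.10.

C = (0.00, 0.00) ✓; CZ at 160.3° ✓; |CZ| = 20.20 ✓; ∠CZF = 121.5° ✓; |ZF| = 18.30 ✓; ∠(ZF, FG) = 90.00° ✓; |FG| = 15.60 ✓; ∠(FG, GL) = 90.00° ✓; |GL| = 20.80 ✓; ∠GLD = 40.80° ✓; |LD| = 9.100 ✓; ∠(LD, DV) = 90.00° ✓; |DV| = 27.90 ✓; ∠DVE = 95.30° ✓; |VE| = 16.20 ✗.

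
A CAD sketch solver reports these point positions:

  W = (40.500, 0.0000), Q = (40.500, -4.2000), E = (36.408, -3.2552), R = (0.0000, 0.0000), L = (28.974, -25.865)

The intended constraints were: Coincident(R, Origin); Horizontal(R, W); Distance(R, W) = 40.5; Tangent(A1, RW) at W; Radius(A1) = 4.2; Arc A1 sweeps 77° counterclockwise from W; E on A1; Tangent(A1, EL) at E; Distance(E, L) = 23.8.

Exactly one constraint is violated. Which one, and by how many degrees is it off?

Tangent(A1, EL) at E — off by 5.20°.

R = (0.00, 0.00) ✓; R.y = 0.00, W.y = 0.00 ✓; |RW| = 40.50 ✓; ∠(QW, WR) = 90.00° ✓; |QW| = 4.200 ✓; bearing(Q→E) − bearing(Q→W) = 77.00° ✓; |QE| = 4.200 ✓; ∠(QE, EL) = 95.20° ✗; |EL| = 23.80 ✓.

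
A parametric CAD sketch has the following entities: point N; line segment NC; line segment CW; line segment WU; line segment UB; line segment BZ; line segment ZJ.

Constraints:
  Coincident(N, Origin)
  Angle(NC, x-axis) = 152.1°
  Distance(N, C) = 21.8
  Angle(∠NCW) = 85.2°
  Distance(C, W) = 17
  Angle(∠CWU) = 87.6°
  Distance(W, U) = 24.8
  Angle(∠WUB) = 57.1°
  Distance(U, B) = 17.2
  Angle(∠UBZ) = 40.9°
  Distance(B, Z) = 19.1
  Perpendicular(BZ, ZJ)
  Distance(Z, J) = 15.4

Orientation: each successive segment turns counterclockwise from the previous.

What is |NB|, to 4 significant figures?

6.885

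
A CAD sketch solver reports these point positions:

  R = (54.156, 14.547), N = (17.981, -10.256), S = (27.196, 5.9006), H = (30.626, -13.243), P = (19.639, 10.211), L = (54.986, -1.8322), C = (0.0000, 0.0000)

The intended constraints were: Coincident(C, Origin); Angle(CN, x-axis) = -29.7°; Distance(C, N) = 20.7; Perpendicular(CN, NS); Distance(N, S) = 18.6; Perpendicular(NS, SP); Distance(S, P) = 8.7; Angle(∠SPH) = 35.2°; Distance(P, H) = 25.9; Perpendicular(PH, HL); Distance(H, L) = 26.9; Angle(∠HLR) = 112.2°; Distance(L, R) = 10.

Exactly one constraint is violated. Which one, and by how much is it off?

Distance(L, R) = 10 — off by 6.40.

C = (0.00, 0.00) ✓; CN at -29.70° ✓; |CN| = 20.70 ✓; ∠(CN, NS) = 90.00° ✓; |NS| = 18.60 ✓; ∠(NS, SP) = 90.00° ✓; |SP| = 8.700 ✓; ∠SPH = 35.20° ✓; |PH| = 25.90 ✓; ∠(PH, HL) = 90.00° ✓; |HL| = 26.90 ✓; ∠HLR = 112.2° ✓; |LR| = 16.40 ✗.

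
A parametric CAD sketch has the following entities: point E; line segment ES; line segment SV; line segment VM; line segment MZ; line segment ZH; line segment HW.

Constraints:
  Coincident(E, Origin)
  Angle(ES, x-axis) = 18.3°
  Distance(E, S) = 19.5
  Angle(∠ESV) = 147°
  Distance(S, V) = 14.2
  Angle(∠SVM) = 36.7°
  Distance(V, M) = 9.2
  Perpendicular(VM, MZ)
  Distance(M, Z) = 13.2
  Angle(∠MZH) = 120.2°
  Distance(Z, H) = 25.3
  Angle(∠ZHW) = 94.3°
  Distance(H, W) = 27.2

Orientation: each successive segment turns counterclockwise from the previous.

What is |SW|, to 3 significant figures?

39.8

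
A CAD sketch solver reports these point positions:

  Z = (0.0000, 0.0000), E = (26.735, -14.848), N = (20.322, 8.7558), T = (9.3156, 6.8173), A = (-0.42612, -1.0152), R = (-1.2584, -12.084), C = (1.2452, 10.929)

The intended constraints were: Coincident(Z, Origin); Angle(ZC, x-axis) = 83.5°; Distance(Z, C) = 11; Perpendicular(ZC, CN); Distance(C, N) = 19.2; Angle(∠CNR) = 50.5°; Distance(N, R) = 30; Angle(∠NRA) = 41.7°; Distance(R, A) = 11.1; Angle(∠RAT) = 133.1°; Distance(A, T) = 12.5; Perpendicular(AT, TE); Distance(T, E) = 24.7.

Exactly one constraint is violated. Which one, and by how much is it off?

Distance(T, E) = 24.7 — off by 3.10.

Z = (0.00, 0.00) ✓; ZC at 83.50° ✓; |ZC| = 11.00 ✓; ∠(ZC, CN) = 90.00° ✓; |CN| = 19.20 ✓; ∠CNR = 50.50° ✓; |NR| = 30.00 ✓; ∠NRA = 41.70° ✓; |RA| = 11.10 ✓; ∠RAT = 133.1° ✓; |AT| = 12.50 ✓; ∠(AT, TE) = 90.00° ✓; |TE| = 27.80 ✗.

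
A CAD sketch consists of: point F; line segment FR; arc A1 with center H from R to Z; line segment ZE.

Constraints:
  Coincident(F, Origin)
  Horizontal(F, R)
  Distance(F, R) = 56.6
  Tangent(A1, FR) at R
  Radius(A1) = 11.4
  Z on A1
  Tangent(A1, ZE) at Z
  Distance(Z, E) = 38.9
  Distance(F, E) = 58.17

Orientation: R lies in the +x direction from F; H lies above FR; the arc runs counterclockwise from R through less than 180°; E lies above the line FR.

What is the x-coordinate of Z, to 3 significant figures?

64.3

Checks: |HZ| = 11.40 ✓; ∠(HZ, ZE) = 90.00° ✓; |ZE| = 38.90 ✓; |FE| = 58.17 ✓.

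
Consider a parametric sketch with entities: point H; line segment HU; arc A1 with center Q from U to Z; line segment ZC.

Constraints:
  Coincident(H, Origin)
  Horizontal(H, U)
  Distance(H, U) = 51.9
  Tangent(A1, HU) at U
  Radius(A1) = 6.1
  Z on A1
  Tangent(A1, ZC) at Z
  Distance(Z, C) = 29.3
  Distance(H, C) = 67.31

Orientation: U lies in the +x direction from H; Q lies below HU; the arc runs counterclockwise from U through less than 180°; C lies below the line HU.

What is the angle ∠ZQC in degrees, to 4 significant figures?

78.24°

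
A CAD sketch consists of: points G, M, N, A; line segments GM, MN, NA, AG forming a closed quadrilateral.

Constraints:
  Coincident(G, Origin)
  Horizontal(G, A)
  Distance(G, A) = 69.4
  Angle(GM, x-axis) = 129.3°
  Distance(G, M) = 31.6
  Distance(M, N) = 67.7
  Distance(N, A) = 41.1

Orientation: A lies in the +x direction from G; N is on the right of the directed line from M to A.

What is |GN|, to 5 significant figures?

37.299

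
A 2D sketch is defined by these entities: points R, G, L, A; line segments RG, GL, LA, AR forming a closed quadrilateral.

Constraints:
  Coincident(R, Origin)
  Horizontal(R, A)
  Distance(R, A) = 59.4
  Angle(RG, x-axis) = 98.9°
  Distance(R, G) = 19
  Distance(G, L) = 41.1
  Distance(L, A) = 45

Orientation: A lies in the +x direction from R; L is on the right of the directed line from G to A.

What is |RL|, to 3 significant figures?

24.4

Checks: |GL| = 41.10 ✓; |LA| = 45.00 ✓.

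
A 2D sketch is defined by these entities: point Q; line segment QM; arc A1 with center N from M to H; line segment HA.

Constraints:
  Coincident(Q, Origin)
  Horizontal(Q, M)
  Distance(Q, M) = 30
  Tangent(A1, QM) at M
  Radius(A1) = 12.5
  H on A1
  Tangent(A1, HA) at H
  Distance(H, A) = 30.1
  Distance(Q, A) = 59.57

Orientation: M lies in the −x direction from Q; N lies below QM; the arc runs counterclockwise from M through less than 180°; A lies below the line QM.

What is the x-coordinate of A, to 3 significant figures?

-41.1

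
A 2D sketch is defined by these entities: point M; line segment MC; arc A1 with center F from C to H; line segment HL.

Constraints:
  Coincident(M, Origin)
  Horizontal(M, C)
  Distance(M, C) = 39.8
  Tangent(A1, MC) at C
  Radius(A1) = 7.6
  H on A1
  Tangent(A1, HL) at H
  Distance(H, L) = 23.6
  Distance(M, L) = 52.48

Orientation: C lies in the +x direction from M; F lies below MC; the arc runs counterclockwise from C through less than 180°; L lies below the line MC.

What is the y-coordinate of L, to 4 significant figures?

-32.35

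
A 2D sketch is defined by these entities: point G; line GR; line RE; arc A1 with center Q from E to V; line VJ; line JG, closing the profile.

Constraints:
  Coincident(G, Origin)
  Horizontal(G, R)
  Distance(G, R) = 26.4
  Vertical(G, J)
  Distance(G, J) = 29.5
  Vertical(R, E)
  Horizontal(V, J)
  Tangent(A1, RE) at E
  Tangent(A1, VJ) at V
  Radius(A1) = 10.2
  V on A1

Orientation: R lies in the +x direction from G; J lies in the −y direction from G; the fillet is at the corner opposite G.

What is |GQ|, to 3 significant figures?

25.2

G is at the origin; GR is horizontal with |GR| = 26.4 and R on the +x side, so R = (26.4, 0.00). G and J share the same x with |GJ| = 29.5 and J on the −y side, so J = (0.00, -29.5). The virtual corner opposite G is at (26.4, -29.5). A1 meets RE tangentially, so QE is at right angles to RE and since A1 is tangent to VJ there, QV ⟂ VJ, with radius 10.2, so the center Q sits 10.2 in from both sides at Q = (16.2, -19.3). Then |GQ| = |Q − G| = 25.2.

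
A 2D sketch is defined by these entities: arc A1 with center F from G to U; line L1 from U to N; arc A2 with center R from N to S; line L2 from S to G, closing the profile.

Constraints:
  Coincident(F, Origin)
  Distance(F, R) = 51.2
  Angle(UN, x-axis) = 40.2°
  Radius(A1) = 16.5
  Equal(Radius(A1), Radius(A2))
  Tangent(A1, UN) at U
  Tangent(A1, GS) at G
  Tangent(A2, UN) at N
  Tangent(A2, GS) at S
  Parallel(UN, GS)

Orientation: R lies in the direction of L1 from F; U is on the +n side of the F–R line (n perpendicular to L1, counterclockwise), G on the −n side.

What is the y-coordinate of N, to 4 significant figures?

45.65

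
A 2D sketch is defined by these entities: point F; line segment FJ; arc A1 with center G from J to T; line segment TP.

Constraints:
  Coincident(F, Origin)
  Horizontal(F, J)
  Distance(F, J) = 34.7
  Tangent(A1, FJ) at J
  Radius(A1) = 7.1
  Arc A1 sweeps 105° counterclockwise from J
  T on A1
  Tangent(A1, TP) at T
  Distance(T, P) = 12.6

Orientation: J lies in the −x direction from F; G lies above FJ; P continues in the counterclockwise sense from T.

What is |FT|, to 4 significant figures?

29.24

The tangent condition forces GJ to be normal to FJ, so G = J + (0, 7.1) = (-34.70, 7.100). On A1, J sits at bearing -90° from G; a 105° counterclockwise sweep puts T at bearing 15°, so T = G + 7.1·(cos 15°, sin 15°) = (-27.84, 8.938). Then |FT| = |T − F| = 29.24.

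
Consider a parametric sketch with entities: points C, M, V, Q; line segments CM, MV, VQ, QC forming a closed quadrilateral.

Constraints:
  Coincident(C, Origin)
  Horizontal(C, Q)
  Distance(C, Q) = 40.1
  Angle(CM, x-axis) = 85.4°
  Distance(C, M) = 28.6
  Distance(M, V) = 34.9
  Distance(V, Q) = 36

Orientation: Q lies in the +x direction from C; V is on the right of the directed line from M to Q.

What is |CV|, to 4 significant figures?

7.844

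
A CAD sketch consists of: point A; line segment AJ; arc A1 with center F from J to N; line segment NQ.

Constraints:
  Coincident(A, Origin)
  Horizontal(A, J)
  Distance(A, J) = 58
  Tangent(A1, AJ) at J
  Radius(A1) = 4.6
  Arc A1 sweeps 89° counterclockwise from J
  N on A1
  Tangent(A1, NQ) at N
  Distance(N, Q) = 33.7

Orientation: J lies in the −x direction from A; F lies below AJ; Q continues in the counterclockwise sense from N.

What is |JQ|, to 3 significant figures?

38.6

A is at the origin; A and J share the same y with |AJ| = 58.0 and J on the −x side, so J = (-58.0, 0.00). A1 meets AJ tangentially, so FJ is at right angles to AJ, so F = J + (0, -4.6) = (-58.0, -4.60). On A1, J sits at bearing 90° from F; an 89° counterclockwise sweep puts N at bearing 179°, so N = F + 4.6·(cos 179°, sin 179°) = (-62.6, -4.52). Tangency of A1 to NQ means the radius FN is perpendicular to NQ, so NQ runs along (−sin 179°, cos 179°); with |NQ| = 33.7, Q = (-63.2, -38.2). Then |JQ| = |Q − J| = 38.6.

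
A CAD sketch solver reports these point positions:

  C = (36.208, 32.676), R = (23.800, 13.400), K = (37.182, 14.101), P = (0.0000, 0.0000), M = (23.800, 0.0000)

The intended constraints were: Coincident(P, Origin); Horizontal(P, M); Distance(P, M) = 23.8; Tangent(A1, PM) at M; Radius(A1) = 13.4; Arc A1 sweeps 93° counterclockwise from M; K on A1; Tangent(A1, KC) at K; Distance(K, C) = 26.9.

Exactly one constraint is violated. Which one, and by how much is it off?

Distance(K, C) = 26.9 — off by 8.30.

P = (0.00, 0.00) ✓; P.y = 0.00, M.y = 0.00 ✓; |PM| = 23.80 ✓; ∠(RM, MP) = 90.00° ✓; |RM| = 13.40 ✓; bearing(R→K) − bearing(R→M) = 93.00° ✓; |RK| = 13.40 ✓; ∠(RK, KC) = 90.00° ✓; |KC| = 18.60 ✗.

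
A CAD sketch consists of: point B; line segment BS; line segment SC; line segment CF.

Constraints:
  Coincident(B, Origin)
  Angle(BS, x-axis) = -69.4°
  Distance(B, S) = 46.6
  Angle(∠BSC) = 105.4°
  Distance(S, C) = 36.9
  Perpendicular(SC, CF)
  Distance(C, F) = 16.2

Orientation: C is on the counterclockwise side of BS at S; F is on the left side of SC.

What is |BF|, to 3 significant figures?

57.0

B is at the origin; BS runs at -69.4° with length 46.6, so S = 46.6·(cos -69.4°, sin -69.4°) = (16.4, -43.6). ∠BSC = 105.4°, so SC runs at -69.4° + (180° − 105.4°) = 5.20° from the x-axis; with |SC| = 36.9, C = S + 36.9·(cos 5.20°, sin 5.20°) = (53.1, -40.3). SC ⟂ CF; with |CF| = 16.2 on the left of SC, F = C + 16.2·(-0.0906, 0.996) = (51.7, -24.1). Then |BF| = |F − B| = 57.0.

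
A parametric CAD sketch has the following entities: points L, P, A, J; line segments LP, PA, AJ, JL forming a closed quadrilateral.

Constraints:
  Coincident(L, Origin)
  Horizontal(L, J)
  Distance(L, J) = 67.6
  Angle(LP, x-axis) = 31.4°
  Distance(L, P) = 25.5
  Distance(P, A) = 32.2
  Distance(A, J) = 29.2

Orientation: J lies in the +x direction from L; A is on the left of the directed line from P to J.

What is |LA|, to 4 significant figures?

57.45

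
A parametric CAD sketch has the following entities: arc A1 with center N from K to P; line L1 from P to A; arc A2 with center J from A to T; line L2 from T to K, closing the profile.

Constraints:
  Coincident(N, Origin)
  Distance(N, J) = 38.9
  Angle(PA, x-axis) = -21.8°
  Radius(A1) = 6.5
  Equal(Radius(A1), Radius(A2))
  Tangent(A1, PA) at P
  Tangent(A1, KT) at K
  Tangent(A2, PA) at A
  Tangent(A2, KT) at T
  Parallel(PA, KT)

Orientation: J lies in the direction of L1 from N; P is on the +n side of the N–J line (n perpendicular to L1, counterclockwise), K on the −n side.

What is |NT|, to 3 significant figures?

39.4

The slot axis is L1's direction at -21.8°, so u = (cos -21.8°, sin -21.8°) = (0.928, -0.371) and n = (−sin -21.8°, cos -21.8°) = (0.371, 0.928). N is at the origin and J lies 38.9 along u from N, so J = 38.9·u = (36.1, -14.4). Tangency of A1 to both parallel lines with radius 6.5 puts P and K at N ± 6.5·n: P = (2.41, 6.04), K = (-2.41, -6.04). Equal radii place A and T the same way about J: A = J + 6.5·n = (38.5, -8.41), T = J − 6.5·n = (33.7, -20.5). Then |NT| = |T − N| = 39.4.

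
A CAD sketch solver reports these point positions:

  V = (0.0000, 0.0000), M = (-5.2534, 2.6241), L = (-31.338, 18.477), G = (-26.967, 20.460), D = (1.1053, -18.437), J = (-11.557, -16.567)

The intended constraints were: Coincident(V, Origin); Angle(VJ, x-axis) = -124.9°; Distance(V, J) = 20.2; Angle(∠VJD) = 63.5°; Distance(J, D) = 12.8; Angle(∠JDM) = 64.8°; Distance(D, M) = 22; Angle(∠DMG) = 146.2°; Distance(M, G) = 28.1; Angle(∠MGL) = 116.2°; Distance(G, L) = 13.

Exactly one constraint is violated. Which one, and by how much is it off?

Distance(G, L) = 13 — off by 8.20.

V = (0.00, 0.00) ✓; VJ at -124.9° ✓; |VJ| = 20.20 ✓; ∠VJD = 63.50° ✓; |JD| = 12.80 ✓; ∠JDM = 64.80° ✓; |DM| = 22.00 ✓; ∠DMG = 146.2° ✓; |MG| = 28.10 ✓; ∠MGL = 116.2° ✓; |GL| = 4.800 ✗.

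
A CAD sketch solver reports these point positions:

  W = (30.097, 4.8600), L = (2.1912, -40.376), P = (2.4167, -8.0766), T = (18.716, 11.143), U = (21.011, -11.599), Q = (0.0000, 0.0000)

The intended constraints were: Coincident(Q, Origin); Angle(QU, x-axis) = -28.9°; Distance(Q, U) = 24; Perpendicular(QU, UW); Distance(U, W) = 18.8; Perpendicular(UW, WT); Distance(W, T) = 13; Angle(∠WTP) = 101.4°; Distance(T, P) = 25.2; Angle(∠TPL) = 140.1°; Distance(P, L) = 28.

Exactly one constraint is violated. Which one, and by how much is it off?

Distance(P, L) = 28 — off by 4.30.

Q = (0.00, 0.00) ✓; QU at -28.90° ✓; |QU| = 24.00 ✓; ∠(QU, UW) = 90.00° ✓; |UW| = 18.80 ✓; ∠(UW, WT) = 90.00° ✓; |WT| = 13.00 ✓; ∠WTP = 101.4° ✓; |TP| = 25.20 ✓; ∠TPL = 140.1° ✓; |PL| = 32.30 ✗.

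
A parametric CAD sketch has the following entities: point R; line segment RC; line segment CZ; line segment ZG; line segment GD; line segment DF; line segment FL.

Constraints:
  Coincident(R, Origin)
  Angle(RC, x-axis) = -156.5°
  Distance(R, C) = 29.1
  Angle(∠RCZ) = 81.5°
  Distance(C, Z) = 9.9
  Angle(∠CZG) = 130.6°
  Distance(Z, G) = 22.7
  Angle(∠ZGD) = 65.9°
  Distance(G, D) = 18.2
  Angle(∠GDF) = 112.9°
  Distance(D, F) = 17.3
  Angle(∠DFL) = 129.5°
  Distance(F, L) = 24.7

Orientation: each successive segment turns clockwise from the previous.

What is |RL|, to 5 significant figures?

44.106

∠GDF = 112.9° gives DF at -125.60° from the x-axis; with |DF| = 17.3, F = (-16.985, -12.896). ∠DFL = 129.5° gives FL at -176.10° from the x-axis; with |FL| = 24.7, L = (-41.628, -14.576). Then |RL| = |L − R| = 44.106.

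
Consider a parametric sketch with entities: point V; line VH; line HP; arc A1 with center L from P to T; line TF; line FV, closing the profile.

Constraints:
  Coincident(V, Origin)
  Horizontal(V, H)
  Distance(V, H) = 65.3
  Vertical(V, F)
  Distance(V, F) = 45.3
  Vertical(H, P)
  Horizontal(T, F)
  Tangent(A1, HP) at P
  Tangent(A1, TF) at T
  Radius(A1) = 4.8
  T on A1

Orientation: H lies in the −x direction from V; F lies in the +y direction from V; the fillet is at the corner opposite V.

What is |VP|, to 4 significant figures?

76.84

The virtual corner opposite V is at (-65.30, 45.30). The tangent condition forces LP to be normal to HP and A1 meets TF tangentially, so LT is at right angles to TF, with radius 4.8, so the center L sits 4.8 in from both sides at L = (-60.50, 40.50). That places the tangent points at P = (-65.30, 40.50) on HP and T = (-60.50, 45.30) on TF. Then |VP| = |P − V| = 76.84.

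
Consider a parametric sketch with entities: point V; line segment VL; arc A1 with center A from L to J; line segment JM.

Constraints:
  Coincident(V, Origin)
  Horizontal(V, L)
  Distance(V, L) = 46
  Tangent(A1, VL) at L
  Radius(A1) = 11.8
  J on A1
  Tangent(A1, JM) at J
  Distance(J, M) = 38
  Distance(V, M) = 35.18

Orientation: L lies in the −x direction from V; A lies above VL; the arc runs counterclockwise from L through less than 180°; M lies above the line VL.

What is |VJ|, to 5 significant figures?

37.272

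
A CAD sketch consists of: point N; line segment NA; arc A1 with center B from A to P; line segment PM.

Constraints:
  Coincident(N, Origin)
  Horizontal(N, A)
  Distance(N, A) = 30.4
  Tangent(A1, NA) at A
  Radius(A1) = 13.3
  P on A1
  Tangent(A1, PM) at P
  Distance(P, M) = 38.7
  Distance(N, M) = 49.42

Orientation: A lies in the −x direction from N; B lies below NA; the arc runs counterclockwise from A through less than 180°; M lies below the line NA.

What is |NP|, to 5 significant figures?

45.510

N is at the origin; NA is horizontal with |NA| = 30.4 and A on the −x side, so A = (-30.400, 0.0000). Tangency of A1 to NA means the radius BA is perpendicular to NA, so B = A + (0, -13.3) = (-30.400, -13.300). Since BP ⟂ PM (tangency), |BM| = √(13.3² + 38.7²) = 40.922 regardless of where P sits on A1. So M lies on both circle(N, 49.42) and circle(B, 40.922); the below-NA intersection is M = (-9.5207, -48.494). P is the foot of the tangent from M: P = (-39.012, -23.435).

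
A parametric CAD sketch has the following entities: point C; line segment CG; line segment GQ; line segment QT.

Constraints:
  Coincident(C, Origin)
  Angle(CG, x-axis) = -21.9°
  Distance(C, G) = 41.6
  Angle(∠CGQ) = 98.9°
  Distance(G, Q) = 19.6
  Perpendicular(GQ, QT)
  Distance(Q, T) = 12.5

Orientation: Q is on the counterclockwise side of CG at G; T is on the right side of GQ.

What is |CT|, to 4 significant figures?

59.59

C is at the origin; CG runs at -21.9° with length 41.6, so G = 41.6·(cos -21.9°, sin -21.9°) = (38.60, -15.52). ∠CGQ = 98.9°, so GQ runs at -21.9° + (180° − 98.9°) = 59.20° from the x-axis; with |GQ| = 19.6, Q = G + 19.6·(cos 59.20°, sin 59.20°) = (48.63, 1.319). The perpendicularity gives QT at right angles to GQ; with |QT| = 12.5 on the right of GQ, T = Q + 12.5·(0.8590, -0.5120) = (59.37, -5.081). Then |CT| = |T − C| = 59.59.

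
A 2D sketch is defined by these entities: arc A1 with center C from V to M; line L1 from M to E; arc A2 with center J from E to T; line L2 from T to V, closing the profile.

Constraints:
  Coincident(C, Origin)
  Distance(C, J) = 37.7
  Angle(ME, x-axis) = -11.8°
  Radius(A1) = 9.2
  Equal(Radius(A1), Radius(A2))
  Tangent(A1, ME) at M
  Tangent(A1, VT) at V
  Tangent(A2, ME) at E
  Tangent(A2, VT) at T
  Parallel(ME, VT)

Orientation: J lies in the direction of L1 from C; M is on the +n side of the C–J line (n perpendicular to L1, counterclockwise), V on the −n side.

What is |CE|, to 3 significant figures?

38.8

The slot axis is L1's direction at -11.8°, so u = (cos -11.8°, sin -11.8°) = (0.979, -0.204) and n = (−sin -11.8°, cos -11.8°) = (0.204, 0.979). C is at the origin and J lies 37.7 along u from C, so J = 37.7·u = (36.9, -7.71). Tangency of A1 to both parallel lines with radius 9.2 puts M and V at C ± 9.2·n: M = (1.88, 9.01), V = (-1.88, -9.01). Equal radii place E and T the same way about J: E = J + 9.2·n = (38.8, 1.30), T = J − 9.2·n = (35.0, -16.7). Then |CE| = |E − C| = 38.8.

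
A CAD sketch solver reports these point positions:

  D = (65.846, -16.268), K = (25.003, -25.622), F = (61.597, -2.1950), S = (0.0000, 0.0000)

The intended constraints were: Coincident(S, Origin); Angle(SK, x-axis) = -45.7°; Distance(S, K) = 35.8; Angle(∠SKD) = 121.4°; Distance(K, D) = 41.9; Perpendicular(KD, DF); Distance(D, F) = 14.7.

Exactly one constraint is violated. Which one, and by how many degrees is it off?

Perpendicular(KD, DF) — off by 3.90°.

S = (0.00, 0.00) ✓; SK at -45.70° ✓; |SK| = 35.80 ✓; ∠SKD = 121.4° ✓; |KD| = 41.90 ✓; ∠(KD, DF) = 93.90° ✗; |DF| = 14.70 ✓.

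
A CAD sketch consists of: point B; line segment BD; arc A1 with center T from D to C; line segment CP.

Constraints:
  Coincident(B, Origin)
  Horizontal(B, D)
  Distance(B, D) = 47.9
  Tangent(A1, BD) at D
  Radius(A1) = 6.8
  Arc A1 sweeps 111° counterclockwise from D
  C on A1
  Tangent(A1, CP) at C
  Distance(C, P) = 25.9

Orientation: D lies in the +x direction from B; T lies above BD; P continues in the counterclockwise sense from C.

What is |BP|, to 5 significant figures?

56.024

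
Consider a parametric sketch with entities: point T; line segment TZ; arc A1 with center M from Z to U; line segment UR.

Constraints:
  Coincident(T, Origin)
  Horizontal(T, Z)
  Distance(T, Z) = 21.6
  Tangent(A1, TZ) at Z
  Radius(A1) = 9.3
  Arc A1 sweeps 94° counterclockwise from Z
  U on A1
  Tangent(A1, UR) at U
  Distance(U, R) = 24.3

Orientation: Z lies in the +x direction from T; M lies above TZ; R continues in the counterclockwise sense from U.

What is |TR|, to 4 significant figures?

44.95

T is at the origin; T and Z share the same y with |TZ| = 21.6 and Z on the +x side, so Z = (21.60, 0.000). Tangency of A1 to TZ means the radius MZ is perpendicular to TZ, so M = Z + (0, 9.3) = (21.60, 9.300). On A1, Z sits at bearing -90° from M; a 94° counterclockwise sweep puts U at bearing 4°, so U = M + 9.3·(cos 4°, sin 4°) = (30.88, 9.949). Tangency of A1 to UR means the radius MU is perpendicular to UR, so UR runs along (−sin 4°, cos 4°); with |UR| = 24.3, R = (29.18, 34.19). Then |TR| = |R − T| = 44.95.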